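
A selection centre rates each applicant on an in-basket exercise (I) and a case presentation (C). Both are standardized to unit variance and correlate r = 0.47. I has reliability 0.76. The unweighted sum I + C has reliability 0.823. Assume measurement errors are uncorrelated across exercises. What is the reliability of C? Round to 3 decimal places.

Var(I+C) = 2 + 2·0.47 = 2.940.
True-score variance = ρ_I + ρ_C + 2·0.47, so 0.823 = (0.76 + ρ_C + 0.94) / 2.940.
ρ_C = 0.823·2.940 − 0.76 − 0.94 = 0.720.

0.720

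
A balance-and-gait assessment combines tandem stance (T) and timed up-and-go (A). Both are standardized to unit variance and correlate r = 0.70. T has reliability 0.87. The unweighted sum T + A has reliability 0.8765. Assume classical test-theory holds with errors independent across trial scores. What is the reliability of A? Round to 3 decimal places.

Var(T+A) = 2 + 2·0.70 = 3.400.
True-score variance = ρ_T + ρ_A + 2·0.70, so 0.8765 = (0.87 + ρ_A + 1.40) / 3.400.
ρ_A = 0.8765·3.400 − 0.87 − 1.40 = 0.710.

0.710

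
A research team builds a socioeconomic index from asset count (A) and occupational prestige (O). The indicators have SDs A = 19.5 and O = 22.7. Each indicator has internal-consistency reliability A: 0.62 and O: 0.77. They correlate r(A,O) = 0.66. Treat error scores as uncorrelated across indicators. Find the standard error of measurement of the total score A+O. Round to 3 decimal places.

Var(total) = 895.54 + 584.298 = 1479.84.
True-score variance = 632.528 + 584.298 = 1216.83, so reliability = 0.8223.
Error variance = 1479.84 − 1216.83 = 263.012; SEM = √263.012 = 16.218.

16.218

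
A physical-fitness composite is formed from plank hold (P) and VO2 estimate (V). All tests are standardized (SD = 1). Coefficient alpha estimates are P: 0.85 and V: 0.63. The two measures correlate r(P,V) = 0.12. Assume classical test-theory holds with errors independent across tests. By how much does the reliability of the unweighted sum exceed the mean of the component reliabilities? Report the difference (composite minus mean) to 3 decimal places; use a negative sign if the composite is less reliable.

Var(sum) = 2 + 0.24 = 2.24; true-score variance = 1.48 + 0.24 = 1.72; composite reliability = 0.7679.
Mean component reliability = 0.7400.
Difference = 0.7679 − 0.7400 = 0.028.

0.028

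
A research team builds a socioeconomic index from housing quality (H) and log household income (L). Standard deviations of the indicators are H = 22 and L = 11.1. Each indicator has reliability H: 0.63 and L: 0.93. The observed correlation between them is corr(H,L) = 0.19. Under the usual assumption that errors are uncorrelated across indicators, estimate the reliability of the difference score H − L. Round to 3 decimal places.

Var(H−L) = 22² + 11.1² − 2·22·11.1·0.19 = 607.21 − 92.796 = 514.414.
Because errors are independent across components, Cov(Tᵢ,Tⱼ) = Cov(Xᵢ,Xⱼ); the off-diagonal part of the true-score variance is the same as above.
True-score variance = [22²·0.63 + 11.1²·0.93] − 92.796 = 419.505 − 92.796 = 326.709.
Reliability = 326.709 / 514.414 = 0.635.

0.635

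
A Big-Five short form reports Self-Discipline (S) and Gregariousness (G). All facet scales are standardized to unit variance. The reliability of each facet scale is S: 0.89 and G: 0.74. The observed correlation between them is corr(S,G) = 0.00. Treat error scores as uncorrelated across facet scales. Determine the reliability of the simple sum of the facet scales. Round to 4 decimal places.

0.8150

Var(S+G) = 2 + 2·[0.00] = 2 + 0 = 2.
With uncorrelated errors the cross-covariances are all true-score covariance, so they carry over unchanged; only the diagonal terms shrink to ρᵢσᵢ².
True-score variance = [0.89 + 0.74] + 0 = 1.63 + 0 = 1.63.
Reliability = 1.63 / 2 = 0.8150.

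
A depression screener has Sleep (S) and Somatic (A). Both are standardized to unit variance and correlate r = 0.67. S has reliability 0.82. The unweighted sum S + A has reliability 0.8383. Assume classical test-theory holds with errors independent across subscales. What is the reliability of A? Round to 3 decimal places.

0.640

Var(S+A) = 2 + 2·0.67 = 3.340.
True-score variance = ρ_S + ρ_A + 2·0.67, so 0.8383 = (0.82 + ρ_A + 1.34) / 3.340.
ρ_A = 0.8383·3.340 − 0.82 − 1.34 = 0.640.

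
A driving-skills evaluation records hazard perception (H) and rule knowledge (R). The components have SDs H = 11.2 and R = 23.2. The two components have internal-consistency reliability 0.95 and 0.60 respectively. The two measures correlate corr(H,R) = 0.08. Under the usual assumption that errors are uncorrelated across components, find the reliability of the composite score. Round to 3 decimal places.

0.686

Var(H+R) = 11.2² + 23.2² + 2·[11.2·23.2·0.08] = 663.68 + 41.5744 = 705.254.
Because errors are independent across components, Cov(Tᵢ,Tⱼ) = Cov(Xᵢ,Xⱼ); the off-diagonal part of the true-score variance is the same as above.
True-score variance = [11.2²·0.95 + 23.2²·0.60] + 41.5744 = 442.112 + 41.5744 = 483.686.
Reliability = 483.686 / 705.254 = 0.686.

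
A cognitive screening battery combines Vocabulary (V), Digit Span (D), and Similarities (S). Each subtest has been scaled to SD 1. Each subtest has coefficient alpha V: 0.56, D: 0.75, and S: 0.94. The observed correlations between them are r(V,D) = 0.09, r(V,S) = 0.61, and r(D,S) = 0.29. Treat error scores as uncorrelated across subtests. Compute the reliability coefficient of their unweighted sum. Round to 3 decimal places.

Var(V+D+S) = 3 + 2·[0.09 + 0.61 + 0.29] = 3 + 1.98 = 4.98.
Under uncorrelated errors the observed covariances equal the true-score covariances, so only the own-variance terms attenuate.
True-score variance = [0.56 + 0.75 + 0.94] + 1.98 = 2.25 + 1.98 = 4.23.
Reliability = 4.23 / 4.98 = 0.849.

0.849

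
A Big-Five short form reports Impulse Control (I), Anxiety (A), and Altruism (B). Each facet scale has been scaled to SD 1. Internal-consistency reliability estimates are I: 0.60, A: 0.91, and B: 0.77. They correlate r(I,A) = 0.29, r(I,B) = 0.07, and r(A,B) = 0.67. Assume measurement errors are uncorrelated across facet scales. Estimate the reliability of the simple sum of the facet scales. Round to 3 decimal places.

0.858

Var(I+A+B) = 3 + 2·[0.29 + 0.07 + 0.67] = 3 + 2.06 = 5.06.
With uncorrelated errors the cross-covariances are all true-score covariance, so they carry over unchanged; only the diagonal terms shrink to ρᵢσᵢ².
True-score variance = [0.60 + 0.91 + 0.77] + 2.06 = 2.28 + 2.06 = 4.34.
Reliability = 4.34 / 5.06 = 0.858.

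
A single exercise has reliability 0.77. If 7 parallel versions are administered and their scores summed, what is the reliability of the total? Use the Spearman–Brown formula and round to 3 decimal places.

ρ_k = kρ / (1 + (k−1)ρ) = 7·0.77 / (1 + 6·0.77) = 5.390 / 5.620 = 0.959.

0.959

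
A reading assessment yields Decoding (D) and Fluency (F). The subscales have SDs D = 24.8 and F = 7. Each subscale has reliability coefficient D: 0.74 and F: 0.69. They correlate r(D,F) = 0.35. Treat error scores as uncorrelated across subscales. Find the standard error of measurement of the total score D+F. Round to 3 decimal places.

13.233

Var(total) = 664.04 + 121.52 = 785.56.
True-score variance = 488.94 + 121.52 = 610.46, so reliability = 0.7771.
Error variance = 785.56 − 610.46 = 175.1; SEM = √175.1 = 13.233.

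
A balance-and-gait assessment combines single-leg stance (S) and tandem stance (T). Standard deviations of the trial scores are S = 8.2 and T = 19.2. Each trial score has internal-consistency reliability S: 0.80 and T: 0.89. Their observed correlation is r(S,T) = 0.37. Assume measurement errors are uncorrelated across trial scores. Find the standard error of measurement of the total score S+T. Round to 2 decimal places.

7.35

Var(total) = 435.88 + 116.506 = 552.386.
True-score variance = 381.882 + 116.506 = 498.387, so reliability = 0.9022.
Error variance = 552.386 − 498.387 = 53.9984; SEM = √53.9984 = 7.35.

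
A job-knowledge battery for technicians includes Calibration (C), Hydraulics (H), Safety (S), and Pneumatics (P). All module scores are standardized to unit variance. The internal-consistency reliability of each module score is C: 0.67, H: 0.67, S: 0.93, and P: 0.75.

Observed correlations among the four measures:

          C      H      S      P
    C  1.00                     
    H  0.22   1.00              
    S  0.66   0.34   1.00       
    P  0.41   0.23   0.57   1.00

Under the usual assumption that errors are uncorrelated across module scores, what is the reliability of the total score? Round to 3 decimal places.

0.889

Var(C+H+S+P) = 4 + 2·[0.22 + 0.66 + 0.41 + 0.34 + 0.23 + 0.57] = 4 + 4.86 = 8.86.
With uncorrelated errors the cross-covariances are all true-score covariance, so they carry over unchanged; only the diagonal terms shrink to ρᵢσᵢ².
True-score variance = [0.67 + 0.67 + 0.93 + 0.75] + 4.86 = 3.02 + 4.86 = 7.88.
Reliability = 7.88 / 8.86 = 0.889.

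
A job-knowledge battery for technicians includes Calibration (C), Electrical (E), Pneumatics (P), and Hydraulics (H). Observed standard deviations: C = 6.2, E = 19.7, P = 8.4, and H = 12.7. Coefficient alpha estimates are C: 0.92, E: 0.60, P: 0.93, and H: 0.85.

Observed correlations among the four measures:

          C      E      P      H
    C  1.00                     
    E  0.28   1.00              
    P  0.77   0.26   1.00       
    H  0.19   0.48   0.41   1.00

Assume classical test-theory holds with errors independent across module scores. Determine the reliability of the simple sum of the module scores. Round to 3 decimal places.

0.850

Var(C+E+P+H) = 6.2² + 19.7² + 8.4² + 12.7² + 2·[6.2·19.7·0.28 + 6.2·8.4·0.77 + 6.2·12.7·0.19 + 19.7·8.4·0.26 + 19.7·12.7·0.48 + 8.4·12.7·0.41] = 658.38 + 592.232 = 1250.61.
Because errors are independent across components, Cov(Tᵢ,Tⱼ) = Cov(Xᵢ,Xⱼ); the off-diagonal part of the true-score variance is the same as above.
True-score variance = [6.2²·0.92 + 19.7²·0.60 + 8.4²·0.93 + 12.7²·0.85] + 592.232 = 470.936 + 592.232 = 1063.17.
Reliability = 1063.17 / 1250.61 = 0.850.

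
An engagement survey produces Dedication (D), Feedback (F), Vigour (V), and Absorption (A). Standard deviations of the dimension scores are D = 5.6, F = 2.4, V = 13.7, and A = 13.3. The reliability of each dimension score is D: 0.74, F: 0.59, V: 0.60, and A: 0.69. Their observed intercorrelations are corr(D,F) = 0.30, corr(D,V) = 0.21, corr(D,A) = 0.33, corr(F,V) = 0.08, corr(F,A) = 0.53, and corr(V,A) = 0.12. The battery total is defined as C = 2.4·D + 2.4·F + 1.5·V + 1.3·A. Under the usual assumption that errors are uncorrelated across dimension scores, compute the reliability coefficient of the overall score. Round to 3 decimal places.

0.779

Var(C) = 2.4²·5.6² + 2.4²·2.4² + 1.5²·13.7² + 1.3²·13.3² + 2·[5.76·5.6·2.4·0.30 + 3.6·5.6·13.7·0.21 + 3.12·5.6·13.3·0.33 + 3.6·2.4·13.7·0.08 + 3.12·2.4·13.3·0.53 + 1.95·13.7·13.3·0.12] = 935.058 + 525.597 = 1460.66.
Because errors are independent across components, Cov(Tᵢ,Tⱼ) = Cov(Xᵢ,Xⱼ); the off-diagonal part of the true-score variance is the same as above.
True-score variance = [2.4²·5.6²·0.74 + 2.4²·2.4²·0.59 + 1.5²·13.7²·0.60 + 1.3²·13.3²·0.69] + 525.597 = 612.897 + 525.597 = 1138.49.
Reliability = 1138.49 / 1460.66 = 0.779.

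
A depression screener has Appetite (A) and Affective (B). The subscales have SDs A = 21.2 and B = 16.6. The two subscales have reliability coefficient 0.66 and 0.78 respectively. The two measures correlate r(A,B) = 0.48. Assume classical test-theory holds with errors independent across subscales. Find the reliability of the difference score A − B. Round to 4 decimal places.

0.4487

Var(A−B) = 21.2² + 16.6² − 2·21.2·16.6·0.48 = 725 − 337.843 = 387.157.
Under uncorrelated errors the observed covariances equal the true-score covariances, so only the own-variance terms attenuate.
True-score variance = [21.2²·0.66 + 16.6²·0.78] − 337.843 = 511.567 − 337.843 = 173.724.
Reliability = 173.724 / 387.157 = 0.4487.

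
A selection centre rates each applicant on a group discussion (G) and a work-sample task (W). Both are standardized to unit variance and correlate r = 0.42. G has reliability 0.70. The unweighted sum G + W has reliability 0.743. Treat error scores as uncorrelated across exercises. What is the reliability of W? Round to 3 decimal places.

0.570

Var(G+W) = 2 + 2·0.42 = 2.840.
True-score variance = ρ_G + ρ_W + 2·0.42, so 0.743 = (0.70 + ρ_W + 0.84) / 2.840.
ρ_W = 0.743·2.840 − 0.70 − 0.84 = 0.570.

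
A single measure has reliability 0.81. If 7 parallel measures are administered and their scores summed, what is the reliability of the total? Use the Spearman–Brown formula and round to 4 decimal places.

0.9676

ρ_k = kρ / (1 + (k−1)ρ) = 7·0.81 / (1 + 6·0.81) = 5.670 / 5.860 = 0.9676.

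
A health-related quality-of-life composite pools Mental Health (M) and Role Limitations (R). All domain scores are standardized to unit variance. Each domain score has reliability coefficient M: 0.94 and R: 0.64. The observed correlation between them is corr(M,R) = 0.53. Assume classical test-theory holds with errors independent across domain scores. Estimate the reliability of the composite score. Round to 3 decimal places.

Var(M+R) = 2 + 2·[0.53] = 2 + 1.06 = 3.06.
Because errors are independent across components, Cov(Tᵢ,Tⱼ) = Cov(Xᵢ,Xⱼ); the off-diagonal part of the true-score variance is the same as above.
True-score variance = [0.94 + 0.64] + 1.06 = 1.58 + 1.06 = 2.64.
Reliability = 2.64 / 3.06 = 0.863.

0.863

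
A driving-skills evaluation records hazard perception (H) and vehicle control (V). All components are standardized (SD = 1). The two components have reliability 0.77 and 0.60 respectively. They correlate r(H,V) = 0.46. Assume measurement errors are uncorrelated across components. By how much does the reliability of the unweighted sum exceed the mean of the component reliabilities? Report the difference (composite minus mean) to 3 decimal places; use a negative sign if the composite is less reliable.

Var(sum) = 2 + 0.92 = 2.92; true-score variance = 1.37 + 0.92 = 2.29; composite reliability = 0.7842.
Mean component reliability = 0.6850.
Difference = 0.7842 − 0.6850 = 0.099.

0.099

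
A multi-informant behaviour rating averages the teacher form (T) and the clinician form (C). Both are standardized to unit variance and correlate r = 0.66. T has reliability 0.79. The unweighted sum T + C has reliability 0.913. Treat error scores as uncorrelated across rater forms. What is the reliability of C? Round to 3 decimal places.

0.921

Var(T+C) = 2 + 2·0.66 = 3.320.
True-score variance = ρ_T + ρ_C + 2·0.66, so 0.913 = (0.79 + ρ_C + 1.32) / 3.320.
ρ_C = 0.913·3.320 − 0.79 − 1.32 = 0.921.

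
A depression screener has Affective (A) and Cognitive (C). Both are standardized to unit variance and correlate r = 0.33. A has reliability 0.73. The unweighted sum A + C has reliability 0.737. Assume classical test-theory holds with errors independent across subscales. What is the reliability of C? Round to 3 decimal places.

Var(A+C) = 2 + 2·0.33 = 2.660.
True-score variance = ρ_A + ρ_C + 2·0.33, so 0.737 = (0.73 + ρ_C + 0.66) / 2.660.
ρ_C = 0.737·2.660 − 0.73 − 0.66 = 0.570.

0.570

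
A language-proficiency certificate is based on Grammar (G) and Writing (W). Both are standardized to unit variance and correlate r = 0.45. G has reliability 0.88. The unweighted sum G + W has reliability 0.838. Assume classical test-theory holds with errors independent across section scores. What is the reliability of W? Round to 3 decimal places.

Var(G+W) = 2 + 2·0.45 = 2.900.
True-score variance = ρ_G + ρ_W + 2·0.45, so 0.838 = (0.88 + ρ_W + 0.90) / 2.900.
ρ_W = 0.838·2.900 − 0.88 − 0.90 = 0.650.

0.650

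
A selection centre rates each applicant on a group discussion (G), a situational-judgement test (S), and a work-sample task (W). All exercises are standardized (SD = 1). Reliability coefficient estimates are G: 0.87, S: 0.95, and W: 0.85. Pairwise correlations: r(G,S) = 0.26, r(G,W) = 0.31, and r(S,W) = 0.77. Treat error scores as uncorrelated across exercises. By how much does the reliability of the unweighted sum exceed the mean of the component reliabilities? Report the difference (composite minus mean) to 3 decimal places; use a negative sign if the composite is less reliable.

Var(sum) = 3 + 2.68 = 5.68; true-score variance = 2.67 + 2.68 = 5.35; composite reliability = 0.9419.
Mean component reliability = 0.8900.
Difference = 0.9419 − 0.8900 = 0.052.

0.052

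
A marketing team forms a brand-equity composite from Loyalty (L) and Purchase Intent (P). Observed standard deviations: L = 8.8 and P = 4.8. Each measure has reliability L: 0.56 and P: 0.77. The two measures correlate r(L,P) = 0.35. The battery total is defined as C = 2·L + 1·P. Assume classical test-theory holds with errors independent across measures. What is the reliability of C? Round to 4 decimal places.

0.6387

Var(C) = 2²·8.8² + 4.8² + 2·[2·8.8·4.8·0.35] = 332.8 + 59.136 = 391.936.
Under uncorrelated errors the observed covariances equal the true-score covariances, so only the own-variance terms attenuate.
True-score variance = [2²·8.8²·0.56 + 4.8²·0.77] + 59.136 = 191.206 + 59.136 = 250.342.
Reliability = 250.342 / 391.936 = 0.6387.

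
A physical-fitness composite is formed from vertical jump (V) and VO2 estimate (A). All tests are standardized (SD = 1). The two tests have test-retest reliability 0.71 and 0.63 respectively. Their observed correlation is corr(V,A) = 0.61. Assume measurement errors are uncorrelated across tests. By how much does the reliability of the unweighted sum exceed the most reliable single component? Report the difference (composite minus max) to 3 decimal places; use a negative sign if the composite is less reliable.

0.085

Var(sum) = 2 + 1.22 = 3.22; true-score variance = 1.34 + 1.22 = 2.56; composite reliability = 0.7950.
Max component reliability = 0.7100.
Difference = 0.7950 − 0.7100 = 0.085.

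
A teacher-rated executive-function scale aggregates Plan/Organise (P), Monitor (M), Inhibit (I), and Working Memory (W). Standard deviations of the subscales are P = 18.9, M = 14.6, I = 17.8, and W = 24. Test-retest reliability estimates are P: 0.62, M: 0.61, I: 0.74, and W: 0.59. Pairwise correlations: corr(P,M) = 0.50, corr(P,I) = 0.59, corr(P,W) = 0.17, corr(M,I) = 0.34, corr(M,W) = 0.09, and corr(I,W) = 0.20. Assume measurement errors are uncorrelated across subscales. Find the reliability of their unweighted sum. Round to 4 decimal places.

Var(P+M+I+W) = 18.9² + 14.6² + 17.8² + 24² + 2·[18.9·14.6·0.50 + 18.9·17.8·0.59 + 18.9·24·0.17 + 14.6·17.8·0.34 + 14.6·24·0.09 + 17.8·24·0.20] = 1463.21 + 1237.81 = 2701.02.
With uncorrelated errors the cross-covariances are all true-score covariance, so they carry over unchanged; only the diagonal terms shrink to ρᵢσᵢ².
True-score variance = [18.9²·0.62 + 14.6²·0.61 + 17.8²·0.74 + 24²·0.59] + 1237.81 = 925.799 + 1237.81 = 2163.61.
Reliability = 2163.61 / 2701.02 = 0.8010.

0.8010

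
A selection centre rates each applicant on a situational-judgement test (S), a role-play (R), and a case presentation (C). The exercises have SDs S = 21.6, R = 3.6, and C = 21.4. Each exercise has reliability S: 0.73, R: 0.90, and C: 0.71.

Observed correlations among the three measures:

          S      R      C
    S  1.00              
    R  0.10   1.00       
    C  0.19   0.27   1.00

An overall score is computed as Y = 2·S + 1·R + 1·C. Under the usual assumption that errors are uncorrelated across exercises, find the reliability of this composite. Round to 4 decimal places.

Var(Y) = 2²·21.6² + 3.6² + 21.4² + 2·[2·21.6·3.6·0.10 + 2·21.6·21.4·0.19 + 3.6·21.4·0.27] = 2337.16 + 424.008 = 2761.17.
Under uncorrelated errors the observed covariances equal the true-score covariances, so only the own-variance terms attenuate.
True-score variance = [2²·21.6²·0.73 + 3.6²·0.90 + 21.4²·0.71] + 424.008 = 1699.17 + 424.008 = 2123.18.
Reliability = 2123.18 / 2761.17 = 0.7689.

0.7689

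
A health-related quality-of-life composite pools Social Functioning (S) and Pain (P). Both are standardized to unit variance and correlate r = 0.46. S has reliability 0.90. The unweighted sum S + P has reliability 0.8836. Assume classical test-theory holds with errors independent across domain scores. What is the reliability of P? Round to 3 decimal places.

0.760

Var(S+P) = 2 + 2·0.46 = 2.920.
True-score variance = ρ_S + ρ_P + 2·0.46, so 0.8836 = (0.90 + ρ_P + 0.92) / 2.920.
ρ_P = 0.8836·2.920 − 0.90 − 0.92 = 0.760.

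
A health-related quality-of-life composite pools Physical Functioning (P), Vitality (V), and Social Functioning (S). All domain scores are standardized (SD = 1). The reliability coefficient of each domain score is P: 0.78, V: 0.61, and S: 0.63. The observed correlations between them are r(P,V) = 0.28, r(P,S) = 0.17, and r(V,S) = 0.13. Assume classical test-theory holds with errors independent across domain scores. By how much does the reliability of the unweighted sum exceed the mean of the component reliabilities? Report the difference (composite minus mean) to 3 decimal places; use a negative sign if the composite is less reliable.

Var(sum) = 3 + 1.16 = 4.16; true-score variance = 2.02 + 1.16 = 3.18; composite reliability = 0.7644.
Mean component reliability = 0.6733.
Difference = 0.7644 − 0.6733 = 0.091.

0.091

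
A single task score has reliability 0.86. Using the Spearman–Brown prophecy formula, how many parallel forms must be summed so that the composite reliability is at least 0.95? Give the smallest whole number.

4

k ≥ ρ*(1−ρ₁)/(ρ₁(1−ρ*)) = 0.95·0.14 / (0.86·0.05) = 3.093.
Smallest integer k = 4.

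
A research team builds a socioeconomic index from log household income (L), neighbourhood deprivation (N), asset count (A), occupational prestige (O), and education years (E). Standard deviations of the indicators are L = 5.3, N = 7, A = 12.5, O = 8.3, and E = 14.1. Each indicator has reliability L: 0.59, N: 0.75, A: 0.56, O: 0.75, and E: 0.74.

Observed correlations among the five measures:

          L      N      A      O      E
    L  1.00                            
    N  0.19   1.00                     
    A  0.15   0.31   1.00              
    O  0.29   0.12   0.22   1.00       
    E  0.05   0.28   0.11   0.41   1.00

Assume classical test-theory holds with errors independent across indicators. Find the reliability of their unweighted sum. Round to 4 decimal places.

Var(L+N+A+O+E) = 5.3² + 7² + 12.5² + 8.3² + 14.1² + 2·[5.3·7·0.19 + 5.3·12.5·0.15 + 5.3·8.3·0.29 + 5.3·14.1·0.05 + 7·12.5·0.31 + 7·8.3·0.12 + 7·14.1·0.28 + 12.5·8.3·0.22 + 12.5·14.1·0.11 + 8.3·14.1·0.41] = 501.04 + 370.816 = 871.856.
With uncorrelated errors the cross-covariances are all true-score covariance, so they carry over unchanged; only the diagonal terms shrink to ρᵢσᵢ².
True-score variance = [5.3²·0.59 + 7²·0.75 + 12.5²·0.56 + 8.3²·0.75 + 14.1²·0.74] + 370.816 = 339.61 + 370.816 = 710.426.
Reliability = 710.426 / 871.856 = 0.8148.

0.8148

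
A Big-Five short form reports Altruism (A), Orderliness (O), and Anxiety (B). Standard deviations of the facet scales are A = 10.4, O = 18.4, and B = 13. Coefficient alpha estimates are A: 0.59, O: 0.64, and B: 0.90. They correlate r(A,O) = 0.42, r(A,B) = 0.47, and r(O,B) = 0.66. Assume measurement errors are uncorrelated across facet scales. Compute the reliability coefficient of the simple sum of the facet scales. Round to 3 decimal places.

0.850

Var(A+O+B) = 10.4² + 18.4² + 13² + 2·[10.4·18.4·0.42 + 10.4·13·0.47 + 18.4·13·0.66] = 615.72 + 603.574 = 1219.29.
Because errors are independent across components, Cov(Tᵢ,Tⱼ) = Cov(Xᵢ,Xⱼ); the off-diagonal part of the true-score variance is the same as above.
True-score variance = [10.4²·0.59 + 18.4²·0.64 + 13²·0.90] + 603.574 = 432.593 + 603.574 = 1036.17.
Reliability = 1036.17 / 1219.29 = 0.850.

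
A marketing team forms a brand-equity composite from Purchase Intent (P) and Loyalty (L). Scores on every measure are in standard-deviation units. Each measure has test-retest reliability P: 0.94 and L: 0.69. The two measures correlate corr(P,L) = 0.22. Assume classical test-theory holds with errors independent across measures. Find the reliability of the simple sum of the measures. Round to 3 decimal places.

Var(P+L) = 2 + 2·[0.22] = 2 + 0.44 = 2.44.
Because errors are independent across components, Cov(Tᵢ,Tⱼ) = Cov(Xᵢ,Xⱼ); the off-diagonal part of the true-score variance is the same as above.
True-score variance = [0.94 + 0.69] + 0.44 = 1.63 + 0.44 = 2.07.
Reliability = 2.07 / 2.44 = 0.848.

0.848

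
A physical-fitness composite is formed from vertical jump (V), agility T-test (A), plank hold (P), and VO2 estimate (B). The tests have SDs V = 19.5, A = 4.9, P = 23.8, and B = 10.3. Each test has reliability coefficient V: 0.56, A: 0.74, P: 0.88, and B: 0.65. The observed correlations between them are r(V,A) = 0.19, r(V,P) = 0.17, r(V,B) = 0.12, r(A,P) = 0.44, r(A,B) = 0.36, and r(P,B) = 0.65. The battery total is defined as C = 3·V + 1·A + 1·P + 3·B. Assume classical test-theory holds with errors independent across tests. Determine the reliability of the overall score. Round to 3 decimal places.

0.732

Var(C) = 3²·19.5² + 4.9² + 23.8² + 3²·10.3² + 2·[3·19.5·4.9·0.19 + 3·19.5·23.8·0.17 + 9·19.5·10.3·0.12 + 4.9·23.8·0.44 + 3·4.9·10.3·0.36 + 3·23.8·10.3·0.65] = 4967.51 + 2183.83 = 7151.34.
Because errors are independent across components, Cov(Tᵢ,Tⱼ) = Cov(Xᵢ,Xⱼ); the off-diagonal part of the true-score variance is the same as above.
True-score variance = [3²·19.5²·0.56 + 4.9²·0.74 + 23.8²·0.88 + 3²·10.3²·0.65] + 2183.83 = 3053.32 + 2183.83 = 5237.15.
Reliability = 5237.15 / 7151.34 = 0.732.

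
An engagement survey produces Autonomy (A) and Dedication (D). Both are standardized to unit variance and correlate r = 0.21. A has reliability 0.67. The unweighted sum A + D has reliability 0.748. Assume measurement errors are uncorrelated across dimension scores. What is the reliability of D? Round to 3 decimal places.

Var(A+D) = 2 + 2·0.21 = 2.420.
True-score variance = ρ_A + ρ_D + 2·0.21, so 0.748 = (0.67 + ρ_D + 0.42) / 2.420.
ρ_D = 0.748·2.420 − 0.67 − 0.42 = 0.720.

0.720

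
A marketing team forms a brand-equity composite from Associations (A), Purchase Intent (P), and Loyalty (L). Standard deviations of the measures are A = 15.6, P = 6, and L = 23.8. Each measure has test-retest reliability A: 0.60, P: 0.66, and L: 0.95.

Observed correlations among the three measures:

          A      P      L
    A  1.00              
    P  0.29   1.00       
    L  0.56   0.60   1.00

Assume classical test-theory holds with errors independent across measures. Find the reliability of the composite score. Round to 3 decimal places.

0.907

Var(A+P+L) = 15.6² + 6² + 23.8² + 2·[15.6·6·0.29 + 15.6·23.8·0.56 + 6·23.8·0.60] = 845.8 + 641.482 = 1487.28.
Under uncorrelated errors the observed covariances equal the true-score covariances, so only the own-variance terms attenuate.
True-score variance = [15.6²·0.60 + 6²·0.66 + 23.8²·0.95] + 641.482 = 707.894 + 641.482 = 1349.38.
Reliability = 1349.38 / 1487.28 = 0.907.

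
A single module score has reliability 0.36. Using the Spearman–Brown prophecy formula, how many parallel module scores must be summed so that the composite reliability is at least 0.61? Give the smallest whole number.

3

k ≥ ρ*(1−ρ₁)/(ρ₁(1−ρ*)) = 0.61·0.64 / (0.36·0.39) = 2.781.
Smallest integer k = 3.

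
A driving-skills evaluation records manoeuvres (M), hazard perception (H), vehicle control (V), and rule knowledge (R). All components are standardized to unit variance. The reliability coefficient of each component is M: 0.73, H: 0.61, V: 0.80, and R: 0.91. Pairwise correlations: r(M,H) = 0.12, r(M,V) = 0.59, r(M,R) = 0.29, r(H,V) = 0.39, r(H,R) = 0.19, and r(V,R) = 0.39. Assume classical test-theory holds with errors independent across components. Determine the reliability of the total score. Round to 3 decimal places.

Var(M+H+V+R) = 4 + 2·[0.12 + 0.59 + 0.29 + 0.39 + 0.19 + 0.39] = 4 + 3.94 = 7.94.
Because errors are independent across components, Cov(Tᵢ,Tⱼ) = Cov(Xᵢ,Xⱼ); the off-diagonal part of the true-score variance is the same as above.
True-score variance = [0.73 + 0.61 + 0.80 + 0.91] + 3.94 = 3.05 + 3.94 = 6.99.
Reliability = 6.99 / 7.94 = 0.880.

0.880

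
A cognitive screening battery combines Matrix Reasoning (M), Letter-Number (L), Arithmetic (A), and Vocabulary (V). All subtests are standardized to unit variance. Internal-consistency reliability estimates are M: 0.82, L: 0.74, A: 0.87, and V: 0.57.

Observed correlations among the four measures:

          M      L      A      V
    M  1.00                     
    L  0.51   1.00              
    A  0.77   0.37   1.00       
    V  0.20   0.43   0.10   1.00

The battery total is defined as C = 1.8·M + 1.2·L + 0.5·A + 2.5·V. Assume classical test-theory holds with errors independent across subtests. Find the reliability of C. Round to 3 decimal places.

Var(C) = 1.8² + 1.2² + 0.5² + 2.5² + 2·[2.16·0.51 + 0.9·0.77 + 4.5·0.20 + 0.6·0.37 + 3·0.43 + 1.25·0.10] = 11.18 + 8.6632 = 19.8432.
With uncorrelated errors the cross-covariances are all true-score covariance, so they carry over unchanged; only the diagonal terms shrink to ρᵢσᵢ².
True-score variance = [1.8²·0.82 + 1.2²·0.74 + 0.5²·0.87 + 2.5²·0.57] + 8.6632 = 7.5024 + 8.6632 = 16.1656.
Reliability = 16.1656 / 19.8432 = 0.815.

0.815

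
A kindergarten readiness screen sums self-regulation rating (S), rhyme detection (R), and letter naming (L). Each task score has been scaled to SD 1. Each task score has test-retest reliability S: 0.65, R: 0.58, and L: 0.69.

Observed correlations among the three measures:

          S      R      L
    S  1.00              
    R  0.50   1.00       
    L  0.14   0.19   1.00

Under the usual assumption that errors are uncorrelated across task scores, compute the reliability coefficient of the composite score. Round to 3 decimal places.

Var(S+R+L) = 3 + 2·[0.50 + 0.14 + 0.19] = 3 + 1.66 = 4.66.
Because errors are independent across components, Cov(Tᵢ,Tⱼ) = Cov(Xᵢ,Xⱼ); the off-diagonal part of the true-score variance is the same as above.
True-score variance = [0.65 + 0.58 + 0.69] + 1.66 = 1.92 + 1.66 = 3.58.
Reliability = 3.58 / 4.66 = 0.768.

0.768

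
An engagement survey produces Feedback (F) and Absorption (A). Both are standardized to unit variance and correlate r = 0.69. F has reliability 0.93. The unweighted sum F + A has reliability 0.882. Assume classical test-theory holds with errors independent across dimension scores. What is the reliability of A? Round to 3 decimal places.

Var(F+A) = 2 + 2·0.69 = 3.380.
True-score variance = ρ_F + ρ_A + 2·0.69, so 0.882 = (0.93 + ρ_A + 1.38) / 3.380.
ρ_A = 0.882·3.380 − 0.93 − 1.38 = 0.671.

0.671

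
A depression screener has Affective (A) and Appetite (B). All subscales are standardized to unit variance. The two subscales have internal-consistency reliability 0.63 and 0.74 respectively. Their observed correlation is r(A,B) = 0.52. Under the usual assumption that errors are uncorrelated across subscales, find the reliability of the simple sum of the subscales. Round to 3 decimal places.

Var(A+B) = 2 + 2·[0.52] = 2 + 1.04 = 3.04.
With uncorrelated errors the cross-covariances are all true-score covariance, so they carry over unchanged; only the diagonal terms shrink to ρᵢσᵢ².
True-score variance = [0.63 + 0.74] + 1.04 = 1.37 + 1.04 = 2.41.
Reliability = 2.41 / 3.04 = 0.793.

0.793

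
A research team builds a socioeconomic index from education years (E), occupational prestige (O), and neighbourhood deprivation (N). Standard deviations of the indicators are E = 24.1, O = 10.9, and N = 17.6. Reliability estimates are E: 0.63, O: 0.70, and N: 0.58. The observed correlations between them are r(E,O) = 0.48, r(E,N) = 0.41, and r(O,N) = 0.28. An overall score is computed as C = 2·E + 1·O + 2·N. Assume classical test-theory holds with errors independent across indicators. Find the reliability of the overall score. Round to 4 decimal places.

Var(C) = 2²·24.1² + 10.9² + 2²·17.6² + 2·[2·24.1·10.9·0.48 + 4·24.1·17.6·0.41 + 2·10.9·17.6·0.28] = 3681.09 + 2110.47 = 5791.56.
Because errors are independent across components, Cov(Tᵢ,Tⱼ) = Cov(Xᵢ,Xⱼ); the off-diagonal part of the true-score variance is the same as above.
True-score variance = [2²·24.1²·0.63 + 10.9²·0.70 + 2²·17.6²·0.58] + 2110.47 = 2265.45 + 2110.47 = 4375.92.
Reliability = 4375.92 / 5791.56 = 0.7556.

0.7556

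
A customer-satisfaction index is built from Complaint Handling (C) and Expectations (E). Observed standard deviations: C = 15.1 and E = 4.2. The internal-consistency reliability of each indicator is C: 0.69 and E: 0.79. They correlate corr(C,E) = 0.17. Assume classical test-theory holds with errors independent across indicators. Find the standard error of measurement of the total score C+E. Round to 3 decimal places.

8.625

Var(total) = 245.65 + 21.5628 = 267.213.
True-score variance = 171.262 + 21.5628 = 192.825, so reliability = 0.7216.
Error variance = 267.213 − 192.825 = 74.3875; SEM = √74.3875 = 8.625.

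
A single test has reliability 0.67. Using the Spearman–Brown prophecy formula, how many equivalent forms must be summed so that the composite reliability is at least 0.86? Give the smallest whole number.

4

k ≥ ρ*(1−ρ₁)/(ρ₁(1−ρ*)) = 0.86·0.33 / (0.67·0.14) = 3.026.
Smallest integer k = 4.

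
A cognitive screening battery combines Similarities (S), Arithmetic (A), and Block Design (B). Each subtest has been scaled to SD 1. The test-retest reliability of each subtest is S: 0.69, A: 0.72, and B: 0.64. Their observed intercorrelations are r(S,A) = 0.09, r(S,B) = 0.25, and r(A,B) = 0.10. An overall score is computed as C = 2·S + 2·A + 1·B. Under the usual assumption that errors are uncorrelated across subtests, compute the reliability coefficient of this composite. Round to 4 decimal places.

0.7554

Var(C) = 2² + 2² + 1 + 2·[4·0.09 + 2·0.25 + 2·0.10] = 9 + 2.12 = 11.12.
Because errors are independent across components, Cov(Tᵢ,Tⱼ) = Cov(Xᵢ,Xⱼ); the off-diagonal part of the true-score variance is the same as above.
True-score variance = [2²·0.69 + 2²·0.72 + 0.64] + 2.12 = 6.28 + 2.12 = 8.4.
Reliability = 8.4 / 11.12 = 0.7554.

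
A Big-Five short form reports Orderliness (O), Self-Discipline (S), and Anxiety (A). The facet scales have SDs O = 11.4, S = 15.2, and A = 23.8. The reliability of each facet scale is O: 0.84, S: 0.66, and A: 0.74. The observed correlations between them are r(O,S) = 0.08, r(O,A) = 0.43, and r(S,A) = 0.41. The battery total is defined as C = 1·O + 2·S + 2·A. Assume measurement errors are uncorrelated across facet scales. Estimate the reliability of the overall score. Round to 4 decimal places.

0.8162

Var(C) = 11.4² + 2²·15.2² + 2²·23.8² + 2·[2·11.4·15.2·0.08 + 2·11.4·23.8·0.43 + 4·15.2·23.8·0.41] = 3319.88 + 1708.69 = 5028.57.
Under uncorrelated errors the observed covariances equal the true-score covariances, so only the own-variance terms attenuate.
True-score variance = [11.4²·0.84 + 2²·15.2²·0.66 + 2²·23.8²·0.74] + 1708.69 = 2395.77 + 1708.69 = 4104.47.
Reliability = 4104.47 / 5028.57 = 0.8162.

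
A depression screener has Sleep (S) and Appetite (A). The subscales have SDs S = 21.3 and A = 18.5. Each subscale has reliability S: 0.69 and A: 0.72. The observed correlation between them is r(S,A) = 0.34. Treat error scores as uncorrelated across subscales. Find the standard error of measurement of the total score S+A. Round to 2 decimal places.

15.38

Var(total) = 795.94 + 267.954 = 1063.89.
True-score variance = 559.466 + 267.954 = 827.42, so reliability = 0.7777.
Error variance = 1063.89 − 827.42 = 236.474; SEM = √236.474 = 15.38.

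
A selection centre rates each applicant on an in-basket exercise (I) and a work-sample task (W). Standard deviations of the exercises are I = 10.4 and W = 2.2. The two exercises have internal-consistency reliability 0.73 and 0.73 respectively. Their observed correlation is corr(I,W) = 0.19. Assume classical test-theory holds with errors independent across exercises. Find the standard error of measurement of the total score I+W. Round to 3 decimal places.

5.524

Var(total) = 113 + 8.6944 = 121.694.
True-score variance = 82.49 + 8.6944 = 91.1844, so reliability = 0.7493.
Error variance = 121.694 − 91.1844 = 30.51; SEM = √30.51 = 5.524.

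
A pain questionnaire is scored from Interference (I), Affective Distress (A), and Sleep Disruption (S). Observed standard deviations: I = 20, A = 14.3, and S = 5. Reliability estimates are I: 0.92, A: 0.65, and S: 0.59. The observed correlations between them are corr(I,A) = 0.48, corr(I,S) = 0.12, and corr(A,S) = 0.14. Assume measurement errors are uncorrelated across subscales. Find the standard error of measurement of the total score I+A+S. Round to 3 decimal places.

Var(total) = 629.49 + 318.58 = 948.07.
True-score variance = 515.668 + 318.58 = 834.248, so reliability = 0.8799.
Error variance = 948.07 − 834.248 = 113.822; SEM = √113.822 = 10.669.

10.669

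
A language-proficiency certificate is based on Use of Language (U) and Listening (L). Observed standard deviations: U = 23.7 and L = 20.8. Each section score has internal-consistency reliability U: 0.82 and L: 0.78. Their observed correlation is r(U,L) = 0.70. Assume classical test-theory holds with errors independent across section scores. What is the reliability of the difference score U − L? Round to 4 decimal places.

Var(U−L) = 23.7² + 20.8² − 2·23.7·20.8·0.70 = 994.33 − 690.144 = 304.186.
Because errors are independent across components, Cov(Tᵢ,Tⱼ) = Cov(Xᵢ,Xⱼ); the off-diagonal part of the true-score variance is the same as above.
True-score variance = [23.7²·0.82 + 20.8²·0.78] − 690.144 = 798.045 − 690.144 = 107.901.
Reliability = 107.901 / 304.186 = 0.3547.

0.3547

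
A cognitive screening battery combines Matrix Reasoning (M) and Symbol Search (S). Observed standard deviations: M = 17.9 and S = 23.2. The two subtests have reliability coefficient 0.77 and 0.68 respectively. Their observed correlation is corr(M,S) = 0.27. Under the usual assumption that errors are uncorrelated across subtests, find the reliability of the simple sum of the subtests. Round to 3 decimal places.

0.773

Var(M+S) = 17.9² + 23.2² + 2·[17.9·23.2·0.27] = 858.65 + 224.251 = 1082.9.
Because errors are independent across components, Cov(Tᵢ,Tⱼ) = Cov(Xᵢ,Xⱼ); the off-diagonal part of the true-score variance is the same as above.
True-score variance = [17.9²·0.77 + 23.2²·0.68] + 224.251 = 612.719 + 224.251 = 836.97.
Reliability = 836.97 / 1082.9 = 0.773.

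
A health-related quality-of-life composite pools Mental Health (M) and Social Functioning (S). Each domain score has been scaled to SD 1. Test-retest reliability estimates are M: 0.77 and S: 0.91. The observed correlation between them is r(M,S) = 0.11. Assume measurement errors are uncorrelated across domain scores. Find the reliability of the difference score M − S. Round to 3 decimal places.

Var(M−S) = 1 + 1 − 2·0.11 = 2 − 0.22 = 1.78.
Under uncorrelated errors the observed covariances equal the true-score covariances, so only the own-variance terms attenuate.
True-score variance = [0.77 + 0.91] − 0.22 = 1.68 − 0.22 = 1.46.
Reliability = 1.46 / 1.78 = 0.820.

0.820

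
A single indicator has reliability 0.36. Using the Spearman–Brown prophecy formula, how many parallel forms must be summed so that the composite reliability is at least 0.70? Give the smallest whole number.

5

k ≥ ρ*(1−ρ₁)/(ρ₁(1−ρ*)) = 0.70·0.64 / (0.36·0.30) = 4.148.
Smallest integer k = 5.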